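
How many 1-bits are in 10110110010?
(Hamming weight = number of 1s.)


Counting 1s in 10110110010

6


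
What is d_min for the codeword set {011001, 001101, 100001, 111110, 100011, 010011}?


Comparing all pairs, minimum distance: 1
Can detect 0 errors, correct 0 errors

1


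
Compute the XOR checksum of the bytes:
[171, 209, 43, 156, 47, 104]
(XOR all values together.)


XOR chain: 171 ^ 209 ^ 43 ^ 156 ^ 47 ^ 104 = 138

138


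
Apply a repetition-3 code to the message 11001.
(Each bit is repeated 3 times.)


Each bit -> 3 copies

111111000000111


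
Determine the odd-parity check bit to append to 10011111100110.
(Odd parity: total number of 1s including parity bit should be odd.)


Number of 1s in data: 9
Parity bit: 0

0


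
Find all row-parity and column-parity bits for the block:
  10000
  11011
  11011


Row parities: 100
Column parities: 10000

Row P: 100, Col P: 10000, Corner: 1


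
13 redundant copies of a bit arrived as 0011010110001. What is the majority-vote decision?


Ones: 6 out of 13
Threshold: 7

0 (6/13 voted 1)


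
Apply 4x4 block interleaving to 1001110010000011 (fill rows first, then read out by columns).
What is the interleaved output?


Matrix:
  1001
  1100
  1000
  0011
Read columns: 1110010000011001

1110010000011001


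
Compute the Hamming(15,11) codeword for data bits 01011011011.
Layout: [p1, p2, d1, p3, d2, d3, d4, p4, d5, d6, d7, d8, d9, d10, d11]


Parity bits: p1=1, p2=0, p3=1, p4=1

100110111011011


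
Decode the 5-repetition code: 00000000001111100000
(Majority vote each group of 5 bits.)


Groups: 00000, 00000, 11111, 00000
Majority votes: 0010

0010


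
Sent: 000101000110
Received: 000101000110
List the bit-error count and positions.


XOR: 000000000000

0 errors (received matches sent)


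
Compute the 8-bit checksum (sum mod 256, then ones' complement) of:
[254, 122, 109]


Sum = 485 mod 256 = 229
Complement = 26

26


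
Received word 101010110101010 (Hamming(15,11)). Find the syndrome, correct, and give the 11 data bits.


Syndrome = 0: no error detected

Data: 11010101010 (no errors)


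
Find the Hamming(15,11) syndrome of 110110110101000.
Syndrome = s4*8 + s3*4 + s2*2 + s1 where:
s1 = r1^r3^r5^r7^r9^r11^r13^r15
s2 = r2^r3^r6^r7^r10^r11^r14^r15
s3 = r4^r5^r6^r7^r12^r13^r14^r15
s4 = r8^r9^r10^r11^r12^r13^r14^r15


s1=1, s2=1, s3=0, s4=1

Syndrome = 11 (error at position 11)


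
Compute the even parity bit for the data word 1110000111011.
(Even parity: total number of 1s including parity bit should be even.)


Number of 1s in data: 8
Parity bit: 0

0


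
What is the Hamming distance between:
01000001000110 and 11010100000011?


XOR: 10010101000101
Count of 1s: 6

6


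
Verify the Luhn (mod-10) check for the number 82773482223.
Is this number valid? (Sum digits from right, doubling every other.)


Luhn sum = 56
56 mod 10 = 6

Invalid (Luhn sum mod 10 = 6)


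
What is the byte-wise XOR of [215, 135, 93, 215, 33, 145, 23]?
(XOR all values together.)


XOR chain: 215 ^ 135 ^ 93 ^ 215 ^ 33 ^ 145 ^ 23 = 125

125


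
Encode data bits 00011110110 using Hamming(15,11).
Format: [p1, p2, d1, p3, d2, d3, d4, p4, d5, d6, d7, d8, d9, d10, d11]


Parity bits: p1=0, p2=0, p3=1, p4=1

000100111110110


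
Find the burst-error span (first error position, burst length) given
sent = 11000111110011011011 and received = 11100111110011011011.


XOR: 00100000000000000000

Burst at position 2, length 1


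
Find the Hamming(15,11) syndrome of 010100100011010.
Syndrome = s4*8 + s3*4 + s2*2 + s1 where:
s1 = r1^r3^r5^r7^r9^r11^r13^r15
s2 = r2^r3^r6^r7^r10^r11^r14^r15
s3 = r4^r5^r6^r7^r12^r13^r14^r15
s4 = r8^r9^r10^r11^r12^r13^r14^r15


s1=0, s2=0, s3=0, s4=1

Syndrome = 8 (error at position 8)


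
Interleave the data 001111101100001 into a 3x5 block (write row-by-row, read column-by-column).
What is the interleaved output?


Matrix:
  00111
  11011
  00001
Read columns: 010010100110111

010010100110111


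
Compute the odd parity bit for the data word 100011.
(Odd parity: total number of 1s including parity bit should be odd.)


Number of 1s in data: 3
Parity bit: 0

0


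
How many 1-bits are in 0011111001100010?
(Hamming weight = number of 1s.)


Counting 1s in 0011111001100010

8


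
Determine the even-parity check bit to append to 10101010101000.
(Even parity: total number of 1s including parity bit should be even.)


Number of 1s in data: 6
Parity bit: 0

0


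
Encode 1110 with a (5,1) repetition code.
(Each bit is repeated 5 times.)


Each bit -> 5 copies

11111111111111100000


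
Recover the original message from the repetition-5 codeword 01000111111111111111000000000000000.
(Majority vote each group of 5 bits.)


Groups: 01000, 11111, 11111, 11111, 00000, 00000, 00000
Majority votes: 0111000

0111000


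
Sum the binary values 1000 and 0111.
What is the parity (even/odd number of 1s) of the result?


1000 = 8
0111 = 7
Sum = 15 = 1111
1s count = 4

even parity (4 ones in 1111)


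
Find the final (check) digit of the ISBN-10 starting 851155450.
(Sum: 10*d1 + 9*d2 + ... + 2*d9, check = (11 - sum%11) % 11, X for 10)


Weighted sum: 226
226 mod 11 = 6

Check digit: 5


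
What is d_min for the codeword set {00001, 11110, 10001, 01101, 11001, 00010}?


Comparing all pairs, minimum distance: 1
Can detect 0 errors, correct 0 errors

1


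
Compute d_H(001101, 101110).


XOR: 100011
Count of 1s: 3

3


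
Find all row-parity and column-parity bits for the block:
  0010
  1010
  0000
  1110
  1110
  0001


Row parities: 100111
Column parities: 1001

Row P: 100111, Col P: 1001, Corner: 0


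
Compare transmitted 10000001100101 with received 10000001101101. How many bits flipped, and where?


XOR: 00000000001000

1 error(s) at position(s): 10


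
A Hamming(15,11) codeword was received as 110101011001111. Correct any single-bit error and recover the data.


Syndrome = 0: no error detected

Data: 00101001111 (no errors)


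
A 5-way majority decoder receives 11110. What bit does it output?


Ones: 4 out of 5
Threshold: 3

1 (4/5 voted 1)


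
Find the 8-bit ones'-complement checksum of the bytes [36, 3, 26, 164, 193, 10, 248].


Sum = 680 mod 256 = 168
Complement = 87

87


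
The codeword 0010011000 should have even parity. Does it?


Number of 1s: 3

No, parity error (3 ones)


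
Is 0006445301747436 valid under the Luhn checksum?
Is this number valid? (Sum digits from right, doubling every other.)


Luhn sum = 53
53 mod 10 = 3

Invalid (Luhn sum mod 10 = 3)


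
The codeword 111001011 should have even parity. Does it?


Number of 1s: 6

Yes, parity is correct (6 ones)


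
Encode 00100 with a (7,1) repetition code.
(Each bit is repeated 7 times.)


Each bit -> 7 copies

00000000000000111111100000000000000


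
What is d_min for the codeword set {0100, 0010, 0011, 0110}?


Comparing all pairs, minimum distance: 1
Can detect 0 errors, correct 0 errors

1


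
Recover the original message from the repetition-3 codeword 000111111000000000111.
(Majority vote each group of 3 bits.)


Groups: 000, 111, 111, 000, 000, 000, 111
Majority votes: 0110001

0110001


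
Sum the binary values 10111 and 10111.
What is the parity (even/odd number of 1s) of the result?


10111 = 23
10111 = 23
Sum = 46 = 101110
1s count = 4

even parity (4 ones in 101110)


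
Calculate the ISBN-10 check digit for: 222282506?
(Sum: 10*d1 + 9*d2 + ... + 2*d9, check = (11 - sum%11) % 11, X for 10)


Weighted sum: 158
158 mod 11 = 4

Check digit: 7


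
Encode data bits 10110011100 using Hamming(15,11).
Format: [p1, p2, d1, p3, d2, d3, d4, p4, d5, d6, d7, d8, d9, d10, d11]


Parity bits: p1=0, p2=0, p3=0, p4=1

001001110011100


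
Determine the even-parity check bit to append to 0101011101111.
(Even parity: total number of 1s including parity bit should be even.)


Number of 1s in data: 9
Parity bit: 1

1


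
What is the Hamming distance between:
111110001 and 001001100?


XOR: 110111101
Count of 1s: 7

7


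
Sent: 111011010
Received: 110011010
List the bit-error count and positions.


XOR: 001000000

1 error(s) at position(s): 2


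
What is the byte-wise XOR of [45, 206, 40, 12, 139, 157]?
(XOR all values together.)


XOR chain: 45 ^ 206 ^ 40 ^ 12 ^ 139 ^ 157 = 209

209


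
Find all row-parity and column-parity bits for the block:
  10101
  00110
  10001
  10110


Row parities: 1001
Column parities: 10100

Row P: 1001, Col P: 10100, Corner: 0


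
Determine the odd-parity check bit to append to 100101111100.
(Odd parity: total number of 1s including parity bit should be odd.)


Number of 1s in data: 7
Parity bit: 0

0


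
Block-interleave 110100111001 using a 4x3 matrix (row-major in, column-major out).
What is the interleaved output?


Matrix:
  110
  100
  111
  001
Read columns: 111010100011

111010100011


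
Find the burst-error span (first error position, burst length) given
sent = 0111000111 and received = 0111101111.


XOR: 0000101000

Burst at position 4, length 3


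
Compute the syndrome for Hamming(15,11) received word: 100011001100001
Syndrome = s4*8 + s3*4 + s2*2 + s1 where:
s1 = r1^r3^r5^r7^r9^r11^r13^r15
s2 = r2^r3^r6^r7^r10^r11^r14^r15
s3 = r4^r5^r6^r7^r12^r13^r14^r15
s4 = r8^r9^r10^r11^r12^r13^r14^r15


s1=0, s2=1, s3=1, s4=1

Syndrome = 14 (error at position 14)


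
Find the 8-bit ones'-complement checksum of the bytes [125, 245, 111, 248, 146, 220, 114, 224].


Sum = 1433 mod 256 = 153
Complement = 102

102


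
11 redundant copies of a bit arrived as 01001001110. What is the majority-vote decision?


Ones: 5 out of 11
Threshold: 6

0 (5/11 voted 1)


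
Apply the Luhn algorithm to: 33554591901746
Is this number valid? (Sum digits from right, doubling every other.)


Luhn sum = 70
70 mod 10 = 0

Valid (Luhn sum mod 10 = 0)


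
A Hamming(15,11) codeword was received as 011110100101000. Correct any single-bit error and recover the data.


Syndrome = 1: error at position 1

Data: 11010101000 (corrected bit 1)


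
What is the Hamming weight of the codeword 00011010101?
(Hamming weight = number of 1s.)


Counting 1s in 00011010101

5


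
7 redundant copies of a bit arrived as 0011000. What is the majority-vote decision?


Ones: 2 out of 7
Threshold: 4

0 (2/7 voted 1)


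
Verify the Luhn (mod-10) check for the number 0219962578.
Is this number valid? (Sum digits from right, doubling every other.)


Luhn sum = 50
50 mod 10 = 0

Valid (Luhn sum mod 10 = 0)


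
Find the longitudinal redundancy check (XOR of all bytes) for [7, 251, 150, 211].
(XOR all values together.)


XOR chain: 7 ^ 251 ^ 150 ^ 211 = 185

185


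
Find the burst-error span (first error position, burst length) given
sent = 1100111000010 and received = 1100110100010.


XOR: 0000001100000

Burst at position 6, length 2


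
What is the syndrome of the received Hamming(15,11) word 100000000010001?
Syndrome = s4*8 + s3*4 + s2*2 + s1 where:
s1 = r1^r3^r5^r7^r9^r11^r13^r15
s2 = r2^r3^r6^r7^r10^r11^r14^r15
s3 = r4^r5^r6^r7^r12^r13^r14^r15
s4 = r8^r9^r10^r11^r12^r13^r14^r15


s1=1, s2=0, s3=1, s4=0

Syndrome = 5 (error at position 5)


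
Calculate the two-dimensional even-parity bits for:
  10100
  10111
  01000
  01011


Row parities: 0011
Column parities: 00000

Row P: 0011, Col P: 00000, Corner: 0


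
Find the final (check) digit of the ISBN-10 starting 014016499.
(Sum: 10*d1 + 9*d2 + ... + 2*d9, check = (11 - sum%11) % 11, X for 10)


Weighted sum: 138
138 mod 11 = 6

Check digit: 5


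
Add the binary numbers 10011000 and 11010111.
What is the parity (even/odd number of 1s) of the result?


10011000 = 152
11010111 = 215
Sum = 367 = 101101111
1s count = 7

odd parity (7 ones in 101101111)


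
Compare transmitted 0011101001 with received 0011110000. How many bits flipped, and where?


XOR: 0000011001

3 error(s) at position(s): 5, 6, 9


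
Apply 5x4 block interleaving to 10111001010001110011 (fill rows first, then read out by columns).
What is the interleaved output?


Matrix:
  1011
  1001
  0100
  0111
  0011
Read columns: 11000001101001111011

11000001101001111011


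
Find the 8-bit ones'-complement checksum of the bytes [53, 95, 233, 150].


Sum = 531 mod 256 = 19
Complement = 236

236


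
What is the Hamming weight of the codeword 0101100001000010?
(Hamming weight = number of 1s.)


Counting 1s in 0101100001000010

5


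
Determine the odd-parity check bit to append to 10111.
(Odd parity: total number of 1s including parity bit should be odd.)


Number of 1s in data: 4
Parity bit: 1

1


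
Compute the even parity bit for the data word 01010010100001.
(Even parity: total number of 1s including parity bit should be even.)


Number of 1s in data: 5
Parity bit: 1

1


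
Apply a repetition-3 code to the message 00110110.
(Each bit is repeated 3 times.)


Each bit -> 3 copies

000000111111000111111000


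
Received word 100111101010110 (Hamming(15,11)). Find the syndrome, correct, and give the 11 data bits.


Syndrome = 0: no error detected

Data: 01111010110 (no errors)


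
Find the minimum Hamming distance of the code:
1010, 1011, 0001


Comparing all pairs, minimum distance: 1
Can detect 0 errors, correct 0 errors

1


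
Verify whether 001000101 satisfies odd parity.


Number of 1s: 3

Yes, parity is correct (3 ones)


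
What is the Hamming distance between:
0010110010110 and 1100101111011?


XOR: 1110011101101
Count of 1s: 9

9


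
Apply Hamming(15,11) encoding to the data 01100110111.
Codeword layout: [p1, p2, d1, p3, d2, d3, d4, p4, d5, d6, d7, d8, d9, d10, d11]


Parity bits: p1=0, p2=1, p3=1, p4=1

010111010110111


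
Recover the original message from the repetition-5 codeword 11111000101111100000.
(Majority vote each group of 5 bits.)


Groups: 11111, 00010, 11111, 00000
Majority votes: 1010

1010


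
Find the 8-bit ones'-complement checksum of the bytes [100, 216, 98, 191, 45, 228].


Sum = 878 mod 256 = 110
Complement = 145

145


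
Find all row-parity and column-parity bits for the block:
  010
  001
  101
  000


Row parities: 1100
Column parities: 110

Row P: 1100, Col P: 110, Corner: 0


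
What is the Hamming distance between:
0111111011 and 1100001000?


XOR: 1011110011
Count of 1s: 7

7


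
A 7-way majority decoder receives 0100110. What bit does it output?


Ones: 3 out of 7
Threshold: 4

0 (3/7 voted 1)


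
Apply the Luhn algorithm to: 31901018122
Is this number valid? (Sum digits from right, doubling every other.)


Luhn sum = 30
30 mod 10 = 0

Valid (Luhn sum mod 10 = 0)


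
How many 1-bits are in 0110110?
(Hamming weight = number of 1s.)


Counting 1s in 0110110

4


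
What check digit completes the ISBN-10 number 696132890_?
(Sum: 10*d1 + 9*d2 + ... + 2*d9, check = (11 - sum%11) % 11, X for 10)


Weighted sum: 283
283 mod 11 = 8

Check digit: 3


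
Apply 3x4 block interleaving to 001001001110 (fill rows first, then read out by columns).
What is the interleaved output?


Matrix:
  0010
  0100
  1110
Read columns: 001011101000

001011101000


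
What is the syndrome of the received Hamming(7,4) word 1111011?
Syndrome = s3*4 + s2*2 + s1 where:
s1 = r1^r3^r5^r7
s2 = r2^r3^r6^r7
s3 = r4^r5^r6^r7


s1=1, s2=0, s3=1

Syndrome = 5 (error at position 5)


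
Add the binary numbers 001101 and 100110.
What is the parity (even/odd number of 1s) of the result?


001101 = 13
100110 = 38
Sum = 51 = 110011
1s count = 4

even parity (4 ones in 110011)


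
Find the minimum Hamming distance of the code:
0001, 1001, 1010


Comparing all pairs, minimum distance: 1
Can detect 0 errors, correct 0 errors

1


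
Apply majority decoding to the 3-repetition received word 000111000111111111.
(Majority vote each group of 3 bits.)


Groups: 000, 111, 000, 111, 111, 111
Majority votes: 010111

010111


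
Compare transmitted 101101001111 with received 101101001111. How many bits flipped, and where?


XOR: 000000000000

0 errors (received matches sent)


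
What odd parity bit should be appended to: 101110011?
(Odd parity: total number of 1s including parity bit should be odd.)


Number of 1s in data: 6
Parity bit: 1

1


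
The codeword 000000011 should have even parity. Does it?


Number of 1s: 2

Yes, parity is correct (2 ones)


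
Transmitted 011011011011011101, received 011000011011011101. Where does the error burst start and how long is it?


XOR: 000011000000000000

Burst at position 4, length 2


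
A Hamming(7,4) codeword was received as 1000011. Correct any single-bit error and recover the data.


Syndrome = 0: no error detected

Data: 0011 (no errors)


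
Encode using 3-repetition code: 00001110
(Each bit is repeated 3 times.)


Each bit -> 3 copies

000000000000111111111000


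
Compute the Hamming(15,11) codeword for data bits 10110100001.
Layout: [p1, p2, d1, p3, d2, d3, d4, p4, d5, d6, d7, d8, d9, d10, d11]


Parity bits: p1=1, p2=1, p3=1, p4=0

111101100100001


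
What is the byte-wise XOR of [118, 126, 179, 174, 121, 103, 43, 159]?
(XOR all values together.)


XOR chain: 118 ^ 126 ^ 179 ^ 174 ^ 121 ^ 103 ^ 43 ^ 159 = 191

191


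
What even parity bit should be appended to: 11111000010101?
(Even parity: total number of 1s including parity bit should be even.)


Number of 1s in data: 8
Parity bit: 0

0


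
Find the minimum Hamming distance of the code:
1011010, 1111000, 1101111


Comparing all pairs, minimum distance: 2
Can detect 1 errors, correct 0 errors

2


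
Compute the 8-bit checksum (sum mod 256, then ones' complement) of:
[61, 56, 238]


Sum = 355 mod 256 = 99
Complement = 156

156


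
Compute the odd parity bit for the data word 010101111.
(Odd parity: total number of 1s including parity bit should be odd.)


Number of 1s in data: 6
Parity bit: 1

1


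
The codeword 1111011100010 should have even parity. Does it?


Number of 1s: 8

Yes, parity is correct (8 ones)


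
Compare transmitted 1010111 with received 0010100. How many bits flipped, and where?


XOR: 1000011

3 error(s) at position(s): 0, 5, 6


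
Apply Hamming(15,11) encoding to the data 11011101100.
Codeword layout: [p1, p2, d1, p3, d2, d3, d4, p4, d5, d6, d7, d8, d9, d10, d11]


Parity bits: p1=1, p2=1, p3=0, p4=0

111010101101100


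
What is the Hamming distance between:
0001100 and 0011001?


XOR: 0010101
Count of 1s: 3

3


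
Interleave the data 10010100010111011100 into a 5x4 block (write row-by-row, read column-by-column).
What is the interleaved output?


Matrix:
  1001
  0100
  0101
  1101
  1100
Read columns: 10011011110000010110

10011011110000010110


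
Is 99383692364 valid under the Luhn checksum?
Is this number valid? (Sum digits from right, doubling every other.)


Luhn sum = 57
57 mod 10 = 7

Invalid (Luhn sum mod 10 = 7)


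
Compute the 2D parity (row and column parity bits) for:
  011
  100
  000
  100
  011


Row parities: 01010
Column parities: 000

Row P: 01010, Col P: 000, Corner: 0


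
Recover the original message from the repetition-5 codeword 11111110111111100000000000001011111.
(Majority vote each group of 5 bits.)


Groups: 11111, 11011, 11111, 00000, 00000, 00010, 11111
Majority votes: 1110001

1110001


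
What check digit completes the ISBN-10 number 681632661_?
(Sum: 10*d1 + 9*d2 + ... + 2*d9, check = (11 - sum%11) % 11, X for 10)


Weighted sum: 254
254 mod 11 = 1

Check digit: X


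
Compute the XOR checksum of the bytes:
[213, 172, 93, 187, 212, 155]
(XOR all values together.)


XOR chain: 213 ^ 172 ^ 93 ^ 187 ^ 212 ^ 155 = 208

208


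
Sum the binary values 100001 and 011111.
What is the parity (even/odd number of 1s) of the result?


100001 = 33
011111 = 31
Sum = 64 = 1000000
1s count = 1

odd parity (1 ones in 1000000)


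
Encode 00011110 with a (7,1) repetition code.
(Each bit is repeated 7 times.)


Each bit -> 7 copies

00000000000000000000011111111111111111111111111110000000


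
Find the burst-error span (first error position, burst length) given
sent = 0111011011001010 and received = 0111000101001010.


XOR: 0000011110000000

Burst at position 5, length 4


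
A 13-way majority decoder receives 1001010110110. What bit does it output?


Ones: 7 out of 13
Threshold: 7

1 (7/13 voted 1)


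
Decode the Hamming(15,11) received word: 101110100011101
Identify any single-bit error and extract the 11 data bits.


Syndrome = 1: error at position 1

Data: 11010011101 (corrected bit 1)


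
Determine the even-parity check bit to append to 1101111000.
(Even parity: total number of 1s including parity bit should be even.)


Number of 1s in data: 6
Parity bit: 0

0


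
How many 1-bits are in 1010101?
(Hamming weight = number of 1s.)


Counting 1s in 1010101

4


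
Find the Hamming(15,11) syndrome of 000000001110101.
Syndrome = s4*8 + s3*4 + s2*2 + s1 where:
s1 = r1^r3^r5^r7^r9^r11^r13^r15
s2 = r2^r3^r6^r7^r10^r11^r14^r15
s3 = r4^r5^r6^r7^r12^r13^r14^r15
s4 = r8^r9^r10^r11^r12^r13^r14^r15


s1=0, s2=1, s3=0, s4=1

Syndrome = 10 (error at position 10)


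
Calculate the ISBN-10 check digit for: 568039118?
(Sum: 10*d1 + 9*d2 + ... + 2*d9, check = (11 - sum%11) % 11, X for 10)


Weighted sum: 254
254 mod 11 = 1

Check digit: X


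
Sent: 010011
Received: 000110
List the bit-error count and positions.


XOR: 010101

3 error(s) at position(s): 1, 3, 5


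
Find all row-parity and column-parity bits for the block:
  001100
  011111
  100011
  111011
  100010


Row parities: 01110
Column parities: 101001

Row P: 01110, Col P: 101001, Corner: 1


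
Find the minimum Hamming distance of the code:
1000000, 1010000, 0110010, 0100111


Comparing all pairs, minimum distance: 1
Can detect 0 errors, correct 0 errors

1


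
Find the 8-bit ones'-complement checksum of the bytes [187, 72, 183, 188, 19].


Sum = 649 mod 256 = 137
Complement = 118

118


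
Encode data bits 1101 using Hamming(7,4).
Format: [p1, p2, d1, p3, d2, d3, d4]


Parity bits: p1=1, p2=0, p3=0

1010101


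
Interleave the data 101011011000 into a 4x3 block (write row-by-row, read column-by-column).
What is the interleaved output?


Matrix:
  101
  011
  011
  000
Read columns: 100001101110

100001101110


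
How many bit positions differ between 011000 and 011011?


XOR: 000011
Count of 1s: 2

2


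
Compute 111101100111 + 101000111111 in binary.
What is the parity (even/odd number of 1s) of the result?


111101100111 = 3943
101000111111 = 2623
Sum = 6566 = 1100110100110
1s count = 7

odd parity (7 ones in 1100110100110)


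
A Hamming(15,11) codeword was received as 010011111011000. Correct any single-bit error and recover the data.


Syndrome = 0: no error detected

Data: 01111011000 (no errors)


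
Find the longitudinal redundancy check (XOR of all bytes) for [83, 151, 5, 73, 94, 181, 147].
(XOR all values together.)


XOR chain: 83 ^ 151 ^ 5 ^ 73 ^ 94 ^ 181 ^ 147 = 240

240


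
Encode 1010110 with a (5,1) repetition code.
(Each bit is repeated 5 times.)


Each bit -> 5 copies

11111000001111100000111111111100000


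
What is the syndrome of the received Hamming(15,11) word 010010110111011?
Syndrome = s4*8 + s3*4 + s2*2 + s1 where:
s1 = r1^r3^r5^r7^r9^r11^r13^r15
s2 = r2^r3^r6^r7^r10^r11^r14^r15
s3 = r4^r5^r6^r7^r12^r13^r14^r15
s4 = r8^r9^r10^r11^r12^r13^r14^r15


s1=0, s2=0, s3=1, s4=0

Syndrome = 4 (error at position 4)


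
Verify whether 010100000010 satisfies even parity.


Number of 1s: 3

No, parity error (3 ones)


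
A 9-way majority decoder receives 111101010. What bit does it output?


Ones: 6 out of 9
Threshold: 5

1 (6/9 voted 1)


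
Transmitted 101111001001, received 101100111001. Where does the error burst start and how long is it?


XOR: 000011110000

Burst at position 4, length 4


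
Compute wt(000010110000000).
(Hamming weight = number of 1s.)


Counting 1s in 000010110000000

3


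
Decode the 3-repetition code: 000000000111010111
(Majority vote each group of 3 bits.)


Groups: 000, 000, 000, 111, 010, 111
Majority votes: 000101

000101


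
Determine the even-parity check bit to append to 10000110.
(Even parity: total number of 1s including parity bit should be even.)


Number of 1s in data: 3
Parity bit: 1

1


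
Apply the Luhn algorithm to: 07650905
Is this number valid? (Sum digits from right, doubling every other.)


Luhn sum = 29
29 mod 10 = 9

Invalid (Luhn sum mod 10 = 9)


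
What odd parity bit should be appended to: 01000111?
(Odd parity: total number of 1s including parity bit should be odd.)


Number of 1s in data: 4
Parity bit: 1

1


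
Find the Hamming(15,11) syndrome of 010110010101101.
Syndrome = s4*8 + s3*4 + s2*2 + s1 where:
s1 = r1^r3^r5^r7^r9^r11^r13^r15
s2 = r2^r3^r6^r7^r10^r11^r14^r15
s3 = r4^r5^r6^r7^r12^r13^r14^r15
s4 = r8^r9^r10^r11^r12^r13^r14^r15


s1=1, s2=1, s3=1, s4=1

Syndrome = 15 (error at position 15)


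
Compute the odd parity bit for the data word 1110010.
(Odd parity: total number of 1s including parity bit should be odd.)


Number of 1s in data: 4
Parity bit: 1

1


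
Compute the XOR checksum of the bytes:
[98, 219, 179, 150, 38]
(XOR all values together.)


XOR chain: 98 ^ 219 ^ 179 ^ 150 ^ 38 = 186

186


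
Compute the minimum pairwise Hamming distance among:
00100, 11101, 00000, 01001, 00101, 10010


Comparing all pairs, minimum distance: 1
Can detect 0 errors, correct 0 errors

1


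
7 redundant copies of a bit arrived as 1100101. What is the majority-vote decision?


Ones: 4 out of 7
Threshold: 4

1 (4/7 voted 1)


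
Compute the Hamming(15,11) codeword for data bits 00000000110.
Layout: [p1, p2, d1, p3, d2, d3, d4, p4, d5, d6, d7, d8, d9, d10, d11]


Parity bits: p1=1, p2=1, p3=0, p4=0

110000000000110


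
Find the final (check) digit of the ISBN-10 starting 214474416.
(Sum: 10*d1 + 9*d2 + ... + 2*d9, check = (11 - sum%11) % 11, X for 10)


Weighted sum: 182
182 mod 11 = 6

Check digit: 5


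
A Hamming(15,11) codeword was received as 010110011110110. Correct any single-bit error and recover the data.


Syndrome = 0: no error detected

Data: 01001110110 (no errors)


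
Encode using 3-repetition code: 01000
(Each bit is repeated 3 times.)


Each bit -> 3 copies

000111000000000


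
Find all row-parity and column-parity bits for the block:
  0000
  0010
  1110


Row parities: 011
Column parities: 1100

Row P: 011, Col P: 1100, Corner: 0


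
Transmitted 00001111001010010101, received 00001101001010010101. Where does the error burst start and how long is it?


XOR: 00000010000000000000

Burst at position 6, length 1


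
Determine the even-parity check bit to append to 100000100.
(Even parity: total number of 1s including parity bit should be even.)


Number of 1s in data: 2
Parity bit: 0

0


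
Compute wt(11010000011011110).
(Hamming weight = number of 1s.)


Counting 1s in 11010000011011110

9


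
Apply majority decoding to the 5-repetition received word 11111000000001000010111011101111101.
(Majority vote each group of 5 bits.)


Groups: 11111, 00000, 00010, 00010, 11101, 11011, 11101
Majority votes: 1000111

1000111


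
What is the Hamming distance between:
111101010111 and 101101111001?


XOR: 010000101110
Count of 1s: 5

5


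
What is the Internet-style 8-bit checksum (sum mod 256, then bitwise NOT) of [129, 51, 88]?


Sum = 268 mod 256 = 12
Complement = 243

243


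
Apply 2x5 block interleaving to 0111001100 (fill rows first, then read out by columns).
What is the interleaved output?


Matrix:
  01110
  01100
Read columns: 0011111000

0011111000


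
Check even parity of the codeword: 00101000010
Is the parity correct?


Number of 1s: 3

No, parity error (3 ones)


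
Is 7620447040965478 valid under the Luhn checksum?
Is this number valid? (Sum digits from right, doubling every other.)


Luhn sum = 73
73 mod 10 = 3

Invalid (Luhn sum mod 10 = 3)


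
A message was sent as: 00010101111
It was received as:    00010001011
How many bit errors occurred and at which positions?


XOR: 00000100100

2 error(s) at position(s): 5, 8


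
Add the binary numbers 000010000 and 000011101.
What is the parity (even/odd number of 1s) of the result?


000010000 = 16
000011101 = 29
Sum = 45 = 101101
1s count = 4

even parity (4 ones in 101101)


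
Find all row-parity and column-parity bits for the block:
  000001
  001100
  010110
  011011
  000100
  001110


Row parities: 101011
Column parities: 001010

Row P: 101011, Col P: 001010, Corner: 0


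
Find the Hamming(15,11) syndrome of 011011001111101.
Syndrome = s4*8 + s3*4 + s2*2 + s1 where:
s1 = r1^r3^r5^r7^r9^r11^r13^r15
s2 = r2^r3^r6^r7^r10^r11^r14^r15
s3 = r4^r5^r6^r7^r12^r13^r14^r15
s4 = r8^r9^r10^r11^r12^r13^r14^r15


s1=0, s2=0, s3=1, s4=0

Syndrome = 4 (error at position 4)


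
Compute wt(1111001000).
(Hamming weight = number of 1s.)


Counting 1s in 1111001000

5


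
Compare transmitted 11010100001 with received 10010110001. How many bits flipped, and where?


XOR: 01000010000

2 error(s) at position(s): 1, 6


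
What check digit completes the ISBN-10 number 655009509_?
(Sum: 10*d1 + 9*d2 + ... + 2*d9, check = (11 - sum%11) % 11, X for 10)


Weighted sum: 228
228 mod 11 = 8

Check digit: 3


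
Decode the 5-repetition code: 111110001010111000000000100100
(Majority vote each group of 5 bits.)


Groups: 11111, 00010, 10111, 00000, 00001, 00100
Majority votes: 101000

101000


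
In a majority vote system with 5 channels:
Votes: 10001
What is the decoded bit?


Ones: 2 out of 5
Threshold: 3

0 (2/5 voted 1)


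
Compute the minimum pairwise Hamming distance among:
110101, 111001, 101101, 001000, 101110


Comparing all pairs, minimum distance: 2
Can detect 1 errors, correct 0 errors

2


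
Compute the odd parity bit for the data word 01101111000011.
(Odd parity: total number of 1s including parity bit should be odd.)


Number of 1s in data: 8
Parity bit: 1

1


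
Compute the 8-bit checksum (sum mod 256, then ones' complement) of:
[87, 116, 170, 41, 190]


Sum = 604 mod 256 = 92
Complement = 163

163


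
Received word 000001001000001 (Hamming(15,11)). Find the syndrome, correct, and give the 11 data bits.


Syndrome = 0: no error detected

Data: 00101000001 (no errors)


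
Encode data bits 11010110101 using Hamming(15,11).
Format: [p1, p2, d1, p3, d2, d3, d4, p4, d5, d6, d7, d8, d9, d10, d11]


Parity bits: p1=0, p2=1, p3=0, p4=0

011010100110101


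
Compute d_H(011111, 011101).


XOR: 000010
Count of 1s: 1

1


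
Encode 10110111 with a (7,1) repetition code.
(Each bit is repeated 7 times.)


Each bit -> 7 copies

11111110000000111111111111110000000111111111111111111111


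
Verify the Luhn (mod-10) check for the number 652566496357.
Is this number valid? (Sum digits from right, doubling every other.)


Luhn sum = 57
57 mod 10 = 7

Invalid (Luhn sum mod 10 = 7)


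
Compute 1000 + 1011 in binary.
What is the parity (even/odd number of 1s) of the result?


1000 = 8
1011 = 11
Sum = 19 = 10011
1s count = 3

odd parity (3 ones in 10011)


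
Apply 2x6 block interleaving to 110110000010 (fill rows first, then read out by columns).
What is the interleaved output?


Matrix:
  110110
  000010
Read columns: 101000101100

101000101100


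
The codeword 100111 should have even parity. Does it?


Number of 1s: 4

Yes, parity is correct (4 ones)


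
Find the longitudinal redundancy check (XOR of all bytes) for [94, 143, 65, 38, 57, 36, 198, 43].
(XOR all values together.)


XOR chain: 94 ^ 143 ^ 65 ^ 38 ^ 57 ^ 36 ^ 198 ^ 43 = 70

70


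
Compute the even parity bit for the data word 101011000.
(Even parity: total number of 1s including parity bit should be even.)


Number of 1s in data: 4
Parity bit: 0

0


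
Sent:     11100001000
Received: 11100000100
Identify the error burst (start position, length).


XOR: 00000001100

Burst at position 7, length 2


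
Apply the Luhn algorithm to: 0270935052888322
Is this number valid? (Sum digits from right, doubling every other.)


Luhn sum = 54
54 mod 10 = 4

Invalid (Luhn sum mod 10 = 4)


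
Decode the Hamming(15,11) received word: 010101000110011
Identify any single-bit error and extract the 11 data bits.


Syndrome = 0: no error detected

Data: 00100110011 (no errors)


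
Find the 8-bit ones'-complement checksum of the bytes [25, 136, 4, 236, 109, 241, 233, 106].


Sum = 1090 mod 256 = 66
Complement = 189

189


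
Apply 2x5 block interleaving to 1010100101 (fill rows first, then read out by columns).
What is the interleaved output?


Matrix:
  10101
  00101
Read columns: 1000110011

1000110011


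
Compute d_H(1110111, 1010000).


XOR: 0100111
Count of 1s: 4

4


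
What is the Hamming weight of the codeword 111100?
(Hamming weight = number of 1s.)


Counting 1s in 111100

4


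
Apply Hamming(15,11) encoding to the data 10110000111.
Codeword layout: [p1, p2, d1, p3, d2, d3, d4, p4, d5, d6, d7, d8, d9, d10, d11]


Parity bits: p1=0, p2=1, p3=1, p4=1

011101110000111


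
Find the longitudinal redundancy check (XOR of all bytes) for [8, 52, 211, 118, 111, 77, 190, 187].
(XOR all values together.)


XOR chain: 8 ^ 52 ^ 211 ^ 118 ^ 111 ^ 77 ^ 190 ^ 187 = 190

190


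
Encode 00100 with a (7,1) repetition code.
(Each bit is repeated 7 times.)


Each bit -> 7 copies

00000000000000111111100000000000000


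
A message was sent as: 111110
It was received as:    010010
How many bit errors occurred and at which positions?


XOR: 101100

3 error(s) at position(s): 0, 2, 3


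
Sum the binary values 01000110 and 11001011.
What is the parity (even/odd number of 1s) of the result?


01000110 = 70
11001011 = 203
Sum = 273 = 100010001
1s count = 3

odd parity (3 ones in 100010001)


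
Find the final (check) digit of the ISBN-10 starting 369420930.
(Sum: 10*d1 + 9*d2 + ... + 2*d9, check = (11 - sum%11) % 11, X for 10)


Weighted sum: 241
241 mod 11 = 10

Check digit: 1


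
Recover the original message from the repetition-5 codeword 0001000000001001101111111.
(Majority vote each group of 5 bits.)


Groups: 00010, 00000, 00100, 11011, 11111
Majority votes: 00011

00011


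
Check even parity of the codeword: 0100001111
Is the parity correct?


Number of 1s: 5

No, parity error (5 ones)


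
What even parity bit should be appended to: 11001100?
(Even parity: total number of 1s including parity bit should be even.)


Number of 1s in data: 4
Parity bit: 0

0


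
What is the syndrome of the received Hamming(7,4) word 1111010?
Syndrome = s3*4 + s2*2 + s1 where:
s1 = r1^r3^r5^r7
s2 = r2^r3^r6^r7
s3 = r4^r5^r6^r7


s1=0, s2=1, s3=0

Syndrome = 2 (error at position 2)


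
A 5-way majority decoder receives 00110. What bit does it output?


Ones: 2 out of 5
Threshold: 3

0 (2/5 voted 1)


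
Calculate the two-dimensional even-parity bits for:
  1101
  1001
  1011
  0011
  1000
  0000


Row parities: 101010
Column parities: 0100

Row P: 101010, Col P: 0100, Corner: 1


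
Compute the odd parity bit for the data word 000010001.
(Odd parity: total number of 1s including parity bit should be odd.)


Number of 1s in data: 2
Parity bit: 1

1


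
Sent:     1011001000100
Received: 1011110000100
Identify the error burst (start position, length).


XOR: 0000111000000

Burst at position 4, length 3


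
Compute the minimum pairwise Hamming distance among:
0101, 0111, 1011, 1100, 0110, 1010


Comparing all pairs, minimum distance: 1
Can detect 0 errors, correct 0 errors

1


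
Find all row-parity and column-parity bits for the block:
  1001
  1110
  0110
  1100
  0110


Row parities: 01000
Column parities: 1011

Row P: 01000, Col P: 1011, Corner: 1


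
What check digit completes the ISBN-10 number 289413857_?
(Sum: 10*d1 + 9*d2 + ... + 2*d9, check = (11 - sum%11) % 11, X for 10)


Weighted sum: 274
274 mod 11 = 10

Check digit: 1


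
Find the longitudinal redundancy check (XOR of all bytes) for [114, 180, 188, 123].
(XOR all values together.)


XOR chain: 114 ^ 180 ^ 188 ^ 123 = 1

1


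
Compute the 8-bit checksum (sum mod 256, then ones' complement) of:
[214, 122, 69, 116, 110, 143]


Sum = 774 mod 256 = 6
Complement = 249

249


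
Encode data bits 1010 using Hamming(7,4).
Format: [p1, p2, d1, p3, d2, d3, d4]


Parity bits: p1=1, p2=0, p3=1

1011010


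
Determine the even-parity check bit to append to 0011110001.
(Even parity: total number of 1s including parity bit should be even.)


Number of 1s in data: 5
Parity bit: 1

1


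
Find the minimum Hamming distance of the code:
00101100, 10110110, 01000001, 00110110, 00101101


Comparing all pairs, minimum distance: 1
Can detect 0 errors, correct 0 errors

1


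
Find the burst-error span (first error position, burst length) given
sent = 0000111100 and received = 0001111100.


XOR: 0001000000

Burst at position 3, length 1


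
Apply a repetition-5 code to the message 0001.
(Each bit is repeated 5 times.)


Each bit -> 5 copies

00000000000000011111


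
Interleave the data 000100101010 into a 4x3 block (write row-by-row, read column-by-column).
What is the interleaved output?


Matrix:
  000
  100
  101
  010
Read columns: 011000010010

011000010010


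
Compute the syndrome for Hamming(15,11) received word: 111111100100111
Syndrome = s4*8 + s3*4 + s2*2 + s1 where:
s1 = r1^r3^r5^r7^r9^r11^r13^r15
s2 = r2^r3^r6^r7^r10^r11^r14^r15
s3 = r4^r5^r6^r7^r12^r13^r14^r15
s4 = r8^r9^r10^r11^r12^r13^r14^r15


s1=0, s2=1, s3=1, s4=0

Syndrome = 6 (error at position 6)


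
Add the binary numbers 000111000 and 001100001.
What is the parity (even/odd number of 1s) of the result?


000111000 = 56
001100001 = 97
Sum = 153 = 10011001
1s count = 4

even parity (4 ones in 10011001)


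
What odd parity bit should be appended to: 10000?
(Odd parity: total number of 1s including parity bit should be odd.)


Number of 1s in data: 1
Parity bit: 0

0


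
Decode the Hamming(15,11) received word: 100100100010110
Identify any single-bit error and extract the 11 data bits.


Syndrome = 10: error at position 10

Data: 00010110110 (corrected bit 10)


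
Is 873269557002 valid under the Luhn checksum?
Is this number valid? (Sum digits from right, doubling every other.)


Luhn sum = 47
47 mod 10 = 7

Invalid (Luhn sum mod 10 = 7)


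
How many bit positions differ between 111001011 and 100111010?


XOR: 011110001
Count of 1s: 5

5


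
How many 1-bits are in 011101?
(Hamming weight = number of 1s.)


Counting 1s in 011101

4


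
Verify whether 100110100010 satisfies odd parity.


Number of 1s: 5

Yes, parity is correct (5 ones)


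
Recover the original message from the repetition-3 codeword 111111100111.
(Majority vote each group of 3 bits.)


Groups: 111, 111, 100, 111
Majority votes: 1101

1101


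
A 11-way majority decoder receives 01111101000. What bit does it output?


Ones: 6 out of 11
Threshold: 6

1 (6/11 voted 1)


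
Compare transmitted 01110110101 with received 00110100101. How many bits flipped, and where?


XOR: 01000010000

2 error(s) at position(s): 1, 6
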